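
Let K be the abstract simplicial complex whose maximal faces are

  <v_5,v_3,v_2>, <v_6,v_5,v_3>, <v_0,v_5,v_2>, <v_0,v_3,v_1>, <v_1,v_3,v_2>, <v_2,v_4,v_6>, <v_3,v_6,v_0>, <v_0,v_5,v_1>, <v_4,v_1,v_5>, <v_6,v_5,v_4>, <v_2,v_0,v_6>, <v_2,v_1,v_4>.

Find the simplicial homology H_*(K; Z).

H_0 ≅ Z,  H_1 ≅ Z/2Z,  H_2 = 0.

Fix the vertex order v_0 < v_1 < v_2 < v_3 < v_4 < v_5 < v_6 and write every simplex with vertices in increasing order. Then dim K = 2 and the simplices of K are:

  0-simplices (7): [v_0], [v_1], [v_2], [v_3], [v_4], [v_5], [v_6]
  1-simplices (18): (18 of them)
  2-simplices (12): (12 of them)

giving chain groups C_0 ≅ Z^7, C_1 ≅ Z^18, C_2 ≅ Z^12.

Boundary ∂_1: C_1 → C_0 maps an edge to its endpoints' difference, ∂[p,q] = q − p. For instance
  ∂[v_2,v_6] = [v_6] − [v_2].
The resulting 7×18 matrix has rank 6, and its Smith normal form has invariant factors (1,1,1,1,1,1).

Boundary ∂_2: C_2 → C_1 acts by ∂[p,q,r] = [q,r] − [p,r] + [p,q]. For instance
  ∂[v_0,v_3,v_6] = [v_3,v_6] − [v_0,v_6] + [v_0,v_3],
  ∂[v_0,v_2,v_5] = [v_2,v_5] − [v_0,v_5] + [v_0,v_2].
The resulting 18×12 matrix has rank 12, and its Smith normal form has invariant factors (1,1,1,1,1,1,1,1,1,1,1,2).

Computing H_k = (kernel of ∂_k) / (image of ∂_{k+1}):

  H_0: rank C_0 − rank ∂_1 = 7 − 6 = 1, and the invariant factors of ∂_1 are all 1, so H_0 ≅ Z.
  H_1: rank ker ∂_1 − rank ∂_2 = (18 − 6) − 12 = 0, and ∂_2 has invariant factor 2 > 1, so H_1 ≅ Z/2Z.
  H_2: rank ker ∂_2 − rank ∂_3 = (12 − 12) − 0 = 0, and there is no ∂_3, so H_2 ≅ 0.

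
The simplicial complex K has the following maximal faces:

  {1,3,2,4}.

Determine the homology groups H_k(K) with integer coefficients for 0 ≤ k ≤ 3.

Fix the vertex order 1 < 2 < 3 < 4 and write every simplex with vertices in increasing order. Then dim K = 3 and the simplices of K are:

  0-simplices (4): [1], [2], [3], [4]
  1-simplices (6): [1,2], [1,3], [1,4], [2,3], [2,4], [3,4]
  2-simplices (4): [1,2,3], [1,2,4], [1,3,4], [2,3,4]
  3-simplices (1): [1,2,3,4]

Hence C_0 ≅ Z^4, C_1 ≅ Z^6, C_2 ≅ Z^4, C_3 ≅ Z^1.

∂_1: C_1 → C_0 is given by ∂[p,q] = [q] − [p].
The resulting 4×6 matrix has rank 3, and its Smith normal form has invariant factors (1,1,1).

Boundary ∂_2: C_2 → C_1 acts by ∂[p,q,r] = [q,r] − [p,r] + [p,q]. For instance
  ∂[2,3,4] = [3,4] − [2,4] + [2,3],
  ∂[1,2,4] = [2,4] − [1,4] + [1,2].
This gives a 6×4 integer matrix of rank 3; reducing to Smith normal form yields diagonal entries (1,1,1).

The boundary map ∂_3: C_3 → C_2 sends each 3-simplex σ to the alternating sum Σ_i (−1)^i (σ with its i-th vertex removed). For instance
  ∂[1,2,3,4] = [2,3,4] − [1,3,4] + [1,2,4] − [1,2,3].
This gives a 4×1 integer matrix of rank 1; reducing to Smith normal form yields diagonal entries (1).

Computing H_k = (kernel of ∂_k) / (image of ∂_{k+1}):

  H_0: rank C_0 − rank ∂_1 = 4 − 3 = 1, and the invariant factors of ∂_1 are all 1, so H_0 = Z.
  H_1: rank ker ∂_1 − rank ∂_2 = (6 − 3) − 3 = 0, and the invariant factors of ∂_2 are all 1, so H_1 = 0.
  H_2: rank ker ∂_2 − rank ∂_3 = (4 − 3) − 1 = 0, and the invariant factors of ∂_3 are all 1, so H_2 = 0.
  H_3: rank ker ∂_3 − rank ∂_4 = (1 − 1) − 0 = 0, and there is no ∂_4, so H_3 = 0.

As a check, the Euler characteristic is 4 − 6 + 4 − 1 = 1, which agrees with 1 − 0 + 0 − 0 = 1.

H_0 = Z,  H_1 = 0,  H_2 = 0,  H_3 = 0.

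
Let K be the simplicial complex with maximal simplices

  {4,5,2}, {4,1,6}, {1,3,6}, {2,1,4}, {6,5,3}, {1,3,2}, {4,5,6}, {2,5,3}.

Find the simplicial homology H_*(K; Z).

H_0 ≅ Z,  H_1 = 0,  H_2 ≅ Z.

Order the vertices as 1 < 2 < 3 < 4 < 5 < 6. Listing each simplex with vertices in this order, K has dimension 2 with simplices:

  0-simplices (6): [1], [2], [3], [4], [5], [6]
  1-simplices (12): [1,2], [1,3], [1,4], [1,6], [2,3], [2,4], [2,5], [3,5], [3,6], [4,5], [4,6], [5,6]
  2-simplices (8): [1,2,3], [1,2,4], [1,3,6], [1,4,6], [2,3,5], [2,4,5], [3,5,6], [4,5,6]

giving chain groups C_0 ≅ Z^6, C_1 ≅ Z^12, C_2 ≅ Z^8.

Boundary ∂_1: C_1 → C_0 maps an edge to its endpoints' difference, ∂[p,q] = q − p. For instance
  ∂[2,5] = [5] − [2].
The 6×12 boundary matrix has rank 5 and Smith normal form diag(1,1,1,1,1).

Boundary ∂_2: C_2 → C_1 acts by ∂[p,q,r] = [q,r] − [p,r] + [p,q]. For instance
  ∂[2,4,5] = [4,5] − [2,5] + [2,4],
  ∂[1,3,6] = [3,6] − [1,6] + [1,3].
The resulting 12×8 matrix has rank 7, and its Smith normal form has invariant factors (1,1,1,1,1,1,1).

Now H_k = ker ∂_k / im ∂_{k+1}, so:

  H_0: rank C_0 − rank ∂_1 = 6 − 5 = 1, and the invariant factors of ∂_1 are all 1, so H_0 = Z.
  H_1: rank ker ∂_1 − rank ∂_2 = (12 − 5) − 7 = 0, and the invariant factors of ∂_2 are all 1, so H_1 = 0.
  H_2: rank ker ∂_2 − rank ∂_3 = (8 − 7) − 0 = 1, and there is no ∂_3, so H_2 = Z.

As a check, the Euler characteristic is 6 − 12 + 8 = 2, which agrees with 1 − 0 + 1 = 2.
(K is a triangulation of the 2-sphere S^2.)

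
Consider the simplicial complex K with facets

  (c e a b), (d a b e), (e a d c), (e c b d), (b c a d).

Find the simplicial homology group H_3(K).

H_3 = Z.

We work with the vertex ordering a < b < c < d < e. The simplices of K, each written with vertices in increasing order, are:

  0-simplices (5): a, b, c, d, e
  1-simplices (10): ab, ac, ad, ae, bc, bd, be, cd, ce, de
  2-simplices (10): abc, abd, abe, acd, ace, ade, bcd, bce, bde, cde
  3-simplices (5): abcd, abce, abde, acde, bcde

Hence C_0 ≅ Z^5, C_1 ≅ Z^10, C_2 ≅ Z^10, C_3 ≅ Z^5.

Boundary ∂_1: C_1 → C_0 maps an edge to its endpoints' difference, ∂[p,q] = q − p.
As a 5×10 matrix over Z this has rank 4, with invariant factors (1,1,1,1).

Boundary ∂_2: C_2 → C_1 maps a triangle to the signed sum of its edges. For instance
  ∂cde = de − ce + cd,
  ∂bcd = cd − bd + bc.
The resulting 10×10 matrix has rank 6, and its Smith normal form has invariant factors (1,1,1,1,1,1).

∂_3: C_3 → C_2 sends each 3-simplex σ to the alternating sum Σ_i (−1)^i (σ with its i-th vertex removed). For instance
  ∂abde = bde − ade + abe − abd,
  ∂abcd = bcd − acd + abd − abc.
As a 10×5 matrix over Z this has rank 4, with invariant factors (1,1,1,1).

From H_k ≅ ker(∂_k) / im(∂_{k+1}) we obtain:

  H_3: rank ker ∂_3 − rank ∂_4 = (5 − 4) − 0 = 1, and there is no ∂_4, so H_3 = Z.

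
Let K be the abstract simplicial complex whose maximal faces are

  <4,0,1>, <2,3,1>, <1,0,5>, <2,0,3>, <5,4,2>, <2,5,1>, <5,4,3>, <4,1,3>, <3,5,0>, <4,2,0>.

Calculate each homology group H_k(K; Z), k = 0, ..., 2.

H_0 = Z,  H_1 = Z/2,  H_2 = 0.

Order the vertices as 0 < 1 < 2 < 3 < 4 < 5. Listing each simplex with vertices in this order, K has dimension 2 with simplices:

  0-simplices (6): [0], [1], [2], [3], [4], [5]
  1-simplices (15): [0,1], [0,2], [0,3], [0,4], [0,5], [1,2], [1,3], [1,4], [1,5], [2,3], [2,4], [2,5], [3,4], [3,5], [4,5]
  2-simplices (10): [0,1,4], [0,1,5], [0,2,3], [0,2,4], [0,3,5], [1,2,3], [1,2,5], [1,3,4], [2,4,5], [3,4,5]

Hence C_0 ≅ Z^6, C_1 ≅ Z^15, C_2 ≅ Z^10.

∂_1: C_1 → C_0 sends each edge [p,q] (with p < q) to q − p. For instance
  ∂[1,5] = [5] − [1].
This gives a 6×15 integer matrix of rank 5; reducing to Smith normal form yields diagonal entries (1,1,1,1,1).

∂_2: C_2 → C_1 maps a triangle to the signed sum of its edges. For instance
  ∂[0,2,4] = [2,4] − [0,4] + [0,2],
  ∂[1,3,4] = [3,4] − [1,4] + [1,3].
This gives a 15×10 integer matrix of rank 10; reducing to Smith normal form yields diagonal entries (1,1,1,1,1,1,1,1,1,2).

From H_k ≅ ker(∂_k) / im(∂_{k+1}) we obtain:

  H_0: rank C_0 − rank ∂_1 = 6 − 5 = 1, and the invariant factors of ∂_1 are all 1, so H_0 ≅ Z.
  H_1: rank ker ∂_1 − rank ∂_2 = (15 − 5) − 10 = 0, and ∂_2 has invariant factor 2 > 1, so H_1 ≅ Z/2.
  H_2: rank ker ∂_2 − rank ∂_3 = (10 − 10) − 0 = 0, and there is no ∂_3, so H_2 ≅ 0.

As a check, the Euler characteristic is 6 − 15 + 10 = 1, which agrees with 1 − 0 + 0 = 1.
(K is a triangulation of the real projective plane RP^2.)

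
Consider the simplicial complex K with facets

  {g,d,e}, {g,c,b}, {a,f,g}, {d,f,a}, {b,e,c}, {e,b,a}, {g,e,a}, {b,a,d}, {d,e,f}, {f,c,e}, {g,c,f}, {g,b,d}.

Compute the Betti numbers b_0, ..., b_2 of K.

b_0 = 1, b_1 = 0, b_2 = 0.

Order the vertices as a < b < c < d < e < f < g. Listing each simplex with vertices in this order, K has dimension 2 with simplices:

  0-simplices (7): a, b, c, d, e, f, g
  1-simplices (18): ab, ad, ae, af, ag, bc, bd, be, bg, ce, cf, cg, de, df, dg, ef, eg, fg
  2-simplices (12): abd, abe, adf, aeg, afg, bce, bcg, bdg, cef, cfg, def, deg

so the chain groups are C_0 ≅ Z^7, C_1 ≅ Z^18, C_2 ≅ Z^12.

Boundary ∂_1: C_1 → C_0 maps an edge to its endpoints' difference, ∂[p,q] = q − p.
The 7×18 boundary matrix has rank 6 and Smith normal form diag(1,1,1,1,1,1).

Boundary ∂_2: C_2 → C_1 acts by ∂[p,q,r] = [q,r] − [p,r] + [p,q]. For instance
  ∂abd = bd − ad + ab,
  ∂bdg = dg − bg + bd.
As a 18×12 matrix over Z this has rank 12, with invariant factors (1,1,1,1,1,1,1,1,1,1,1,2).

Now H_k = ker ∂_k / im ∂_{k+1}, so:

  H_0: rank C_0 − rank ∂_1 = 7 − 6 = 1, and the invariant factors of ∂_1 are all 1, so H_0 ≅ Z.
  H_1: rank ker ∂_1 − rank ∂_2 = (18 − 6) − 12 = 0, and ∂_2 has invariant factor 2 > 1, so H_1 ≅ Z/2Z.
  H_2: rank ker ∂_2 − rank ∂_3 = (12 − 12) − 0 = 0, and there is no ∂_3, so H_2 ≅ 0.

(K is a triangulation of the real projective plane RP^2.)

Hence the Betti numbers are b_0 = 1, b_1 = 0, b_2 = 0.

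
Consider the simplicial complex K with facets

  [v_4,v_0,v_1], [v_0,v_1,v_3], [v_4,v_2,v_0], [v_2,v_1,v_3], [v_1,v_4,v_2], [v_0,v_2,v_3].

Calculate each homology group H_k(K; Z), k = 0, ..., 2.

H_0 = Z,  H_1 = 0,  H_2 = Z.

Fix the vertex order v_0 < v_1 < v_2 < v_3 < v_4 and write every simplex with vertices in increasing order. Then dim K = 2 and the simplices of K are:

  0-simplices (5): [v_0], [v_1], [v_2], [v_3], [v_4]
  1-simplices (9): [v_0,v_1], [v_0,v_2], [v_0,v_3], [v_0,v_4], [v_1,v_2], [v_1,v_3], [v_1,v_4], [v_2,v_3], [v_2,v_4]
  2-simplices (6): [v_0,v_1,v_3], [v_0,v_1,v_4], [v_0,v_2,v_3], [v_0,v_2,v_4], [v_1,v_2,v_3], [v_1,v_2,v_4]

giving chain groups C_0 ≅ Z^5, C_1 ≅ Z^9, C_2 ≅ Z^6.

∂_1: C_1 → C_0 maps an edge to its endpoints' difference, ∂[p,q] = q − p.
As a 5×9 matrix over Z this has rank 4, with invariant factors (1,1,1,1).

∂_2: C_2 → C_1 sends each 2-simplex [p,q,r] to [q,r] − [p,r] + [p,q]. For instance
  ∂[v_1,v_2,v_3] = [v_2,v_3] − [v_1,v_3] + [v_1,v_2],
  ∂[v_0,v_2,v_3] = [v_2,v_3] − [v_0,v_3] + [v_0,v_2].
The resulting 9×6 matrix has rank 5, and its Smith normal form has invariant factors (1,1,1,1,1).

Now H_k = ker ∂_k / im ∂_{k+1}, so:

  H_0: rank C_0 − rank ∂_1 = 5 − 4 = 1, and the invariant factors of ∂_1 are all 1, so H_0 ≅ Z.
  H_1: rank ker ∂_1 − rank ∂_2 = (9 − 4) − 5 = 0, and the invariant factors of ∂_2 are all 1, so H_1 ≅ 0.
  H_2: rank ker ∂_2 − rank ∂_3 = (6 − 5) − 0 = 1, and there is no ∂_3, so H_2 ≅ Z.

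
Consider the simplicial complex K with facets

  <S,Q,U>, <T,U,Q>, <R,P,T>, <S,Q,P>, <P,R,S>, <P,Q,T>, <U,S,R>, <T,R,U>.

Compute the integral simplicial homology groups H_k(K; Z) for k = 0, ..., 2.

H_0 ≅ Z,  H_1 = 0,  H_2 ≅ Z.

Take the total order P < Q < R < S < T < U on the vertex set. Then K (dimension 2) consists of the simplices:

  0-simplices (6): P, Q, R, S, T, U
  1-simplices (12): PQ, PR, PS, PT, QS, QT, QU, RS, RT, RU, SU, TU
  2-simplices (8): PQS, PQT, PRS, PRT, QSU, QTU, RSU, RTU

so the chain groups are C_0 ≅ Z^6, C_1 ≅ Z^12, C_2 ≅ Z^8.

∂_1: C_1 → C_0 maps an edge to its endpoints' difference, ∂[p,q] = q − p.
The resulting 6×12 matrix has rank 5, and its Smith normal form has invariant factors (1,1,1,1,1).

Boundary ∂_2: C_2 → C_1 maps a triangle to the signed sum of its edges. For instance
  ∂RSU = SU − RU + RS,
  ∂PQS = QS − PS + PQ.
The 12×8 boundary matrix has rank 7 and Smith normal form diag(1,1,1,1,1,1,1).

From H_k ≅ ker(∂_k) / im(∂_{k+1}) we obtain:

  H_0: rank C_0 − rank ∂_1 = 6 − 5 = 1, and the invariant factors of ∂_1 are all 1, so H_0 ≅ Z.
  H_1: rank ker ∂_1 − rank ∂_2 = (12 − 5) − 7 = 0, and the invariant factors of ∂_2 are all 1, so H_1 ≅ 0.
  H_2: rank ker ∂_2 − rank ∂_3 = (8 − 7) − 0 = 1, and there is no ∂_3, so H_2 ≅ Z.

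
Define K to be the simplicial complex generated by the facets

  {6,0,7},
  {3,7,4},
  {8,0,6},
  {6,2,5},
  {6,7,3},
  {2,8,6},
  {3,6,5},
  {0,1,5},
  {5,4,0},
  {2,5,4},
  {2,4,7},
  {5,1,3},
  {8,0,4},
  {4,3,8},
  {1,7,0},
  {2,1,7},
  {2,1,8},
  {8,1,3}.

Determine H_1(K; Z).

H_1 = Z^2.

Take the total order 0 < 1 < 2 < 3 < 4 < 5 < 6 < 7 < 8 on the vertex set. Then K (dimension 2) consists of the simplices:

  0-simplices (9): [0], [1], [2], [3], [4], [5], [6], [7], [8]
  1-simplices (27): (27 of them)
  2-simplices (18): [0,1,5], [0,1,7], [0,4,5], [0,4,8], [0,6,7], [0,6,8], [1,2,7], [1,2,8], [1,3,5], [1,3,8], [2,4,5], [2,4,7], [2,5,6], [2,6,8], [3,4,7], [3,4,8], [3,5,6], [3,6,7]

so the chain groups are C_0 ≅ Z^9, C_1 ≅ Z^27, C_2 ≅ Z^18.

Boundary ∂_1: C_1 → C_0 is given by ∂[p,q] = [q] − [p]. For instance
  ∂[0,7] = [7] − [0].
As a 9×27 matrix over Z this has rank 8, with invariant factors (1,1,1,1,1,1,1,1).

Boundary ∂_2: C_2 → C_1 acts by ∂[p,q,r] = [q,r] − [p,r] + [p,q]. For instance
  ∂[3,4,7] = [4,7] − [3,7] + [3,4],
  ∂[0,1,7] = [1,7] − [0,7] + [0,1].
The resulting 27×18 matrix has rank 17, and its Smith normal form has invariant factors (1,1,1,1,1,1,1,1,1,1,1,1,1,1,1,1,1).

Computing H_k = (kernel of ∂_k) / (image of ∂_{k+1}):

  H_1: rank ker ∂_1 − rank ∂_2 = (27 − 8) − 17 = 2, and the invariant factors of ∂_2 are all 1, so H_1 = Z^2.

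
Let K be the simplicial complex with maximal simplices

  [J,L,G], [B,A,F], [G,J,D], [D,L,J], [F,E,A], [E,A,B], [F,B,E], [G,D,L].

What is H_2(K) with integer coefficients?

H_2 ≅ Z^2.

Take the total order A < B < D < E < F < G < J < L on the vertex set. Then K (dimension 2) consists of the simplices:

  0-simplices (8): A, B, D, E, F, G, J, L
  1-simplices (12): AB, AE, AF, BE, BF, DG, DJ, DL, EF, GJ, GL, JL
  2-simplices (8): ABE, ABF, AEF, BEF, DGJ, DGL, DJL, GJL

so the chain groups are C_0 ≅ Z^8, C_1 ≅ Z^12, C_2 ≅ Z^8.

The boundary map ∂_1: C_1 → C_0 is given by ∂[p,q] = [q] − [p].
As a 8×12 matrix over Z this has rank 6, with invariant factors (1,1,1,1,1,1).

∂_2: C_2 → C_1 maps a triangle to the signed sum of its edges. For instance
  ∂BEF = EF − BF + BE,
  ∂GJL = JL − GL + GJ.
The 12×8 boundary matrix has rank 6 and Smith normal form diag(1,1,1,1,1,1).

Reading off H_k = ker ∂_k / im ∂_{k+1}:

  H_2: rank ker ∂_2 − rank ∂_3 = (8 − 6) − 0 = 2, and there is no ∂_3, so H_2 = Z^2.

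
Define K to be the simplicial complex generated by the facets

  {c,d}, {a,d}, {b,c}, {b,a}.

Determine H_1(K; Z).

H_1 ≅ Z.

Fix the vertex order a < b < c < d and write every simplex with vertices in increasing order. Then dim K = 1 and the simplices of K are:

  0-simplices (4): a, b, c, d
  1-simplices (4): ab, ad, bc, cd

so the chain groups are C_0 ≅ Z^4, C_1 ≅ Z^4.

The boundary map ∂_1: C_1 → C_0 is given by ∂[p,q] = [q] − [p]. For instance
  ∂cd = d − c.
This gives a 4×4 integer matrix of rank 3; reducing to Smith normal form yields diagonal entries (1,1,1).

Computing H_k = (kernel of ∂_k) / (image of ∂_{k+1}):

  H_1: rank ker ∂_1 − rank ∂_2 = (4 − 3) − 0 = 1, and there is no ∂_2, so H_1 = Z.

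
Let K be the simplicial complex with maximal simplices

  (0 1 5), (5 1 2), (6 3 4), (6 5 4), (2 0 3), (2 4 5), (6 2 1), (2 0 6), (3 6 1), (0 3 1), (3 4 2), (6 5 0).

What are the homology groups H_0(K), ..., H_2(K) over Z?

K has 7 vertices, 18 edges, 12 triangles.
rank ∂_0 = 0, rank ∂_1 = 6 ⇒ b_0 = 7 − 0 − 6 = 1; all invariant factors of ∂_1 are 1 so no torsion. So H_0 ≅ Z.
rank ∂_1 = 6, rank ∂_2 = 12 ⇒ b_1 = 18 − 6 − 12 = 0; ∂_2 has invariant factor(s) [2] giving torsion. So H_1 ≅ Z/2.
rank ∂_2 = 12, rank ∂_3 = 0 ⇒ b_2 = 12 − 12 − 0 = 0. So H_2 ≅ 0.

H_0 ≅ Z,  H_1 ≅ Z/2,  H_2 = 0.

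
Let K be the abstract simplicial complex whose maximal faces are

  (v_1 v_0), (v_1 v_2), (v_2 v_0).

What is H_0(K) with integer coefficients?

Order the vertices as v_0 < v_1 < v_2. Listing each simplex with vertices in this order, K has dimension 1 with simplices:

  0-simplices (3): [v_0], [v_1], [v_2]
  1-simplices (3): [v_0,v_1], [v_0,v_2], [v_1,v_2]

so the chain groups are C_0 ≅ Z^3, C_1 ≅ Z^3.

The boundary map ∂_1: C_1 → C_0 sends each edge [p,q] (with p < q) to q − p. For instance
  ∂[v_1,v_2] = [v_2] − [v_1].
The 3×3 boundary matrix has rank 2 and Smith normal form diag(1,1).

From H_k ≅ ker(∂_k) / im(∂_{k+1}) we obtain:

  H_0: rank C_0 − rank ∂_1 = 3 − 2 = 1, and the invariant factors of ∂_1 are all 1, so H_0 = Z.

(K is a triangulation of the circle S^1.)

H_0 = Z.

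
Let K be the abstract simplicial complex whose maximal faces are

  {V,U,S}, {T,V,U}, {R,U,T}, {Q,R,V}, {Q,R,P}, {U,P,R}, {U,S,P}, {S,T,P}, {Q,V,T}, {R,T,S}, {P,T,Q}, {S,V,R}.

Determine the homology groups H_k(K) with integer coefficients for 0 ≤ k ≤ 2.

H_0 ≅ Z,  H_1 ≅ Z/2Z,  H_2 = 0.

Fix the vertex order P < Q < R < S < T < U < V and write every simplex with vertices in increasing order. Then dim K = 2 and the simplices of K are:

  0-simplices (7): P, Q, R, S, T, U, V
  1-simplices (18): PQ, PR, PS, PT, PU, QR, QT, QV, RS, RT, RU, RV, ST, SU, SV, TU, TV, UV
  2-simplices (12): PQR, PQT, PRU, PST, PSU, QRV, QTV, RST, RSV, RTU, SUV, TUV

Hence C_0 ≅ Z^7, C_1 ≅ Z^18, C_2 ≅ Z^12.

Boundary ∂_1: C_1 → C_0 sends each edge [p,q] (with p < q) to q − p.
The resulting 7×18 matrix has rank 6, and its Smith normal form has invariant factors (1,1,1,1,1,1).

∂_2: C_2 → C_1 acts by ∂[p,q,r] = [q,r] − [p,r] + [p,q]. For instance
  ∂PRU = RU − PU + PR,
  ∂TUV = UV − TV + TU.
The 18×12 boundary matrix has rank 12 and Smith normal form diag(1,1,1,1,1,1,1,1,1,1,1,2).

Computing H_k = (kernel of ∂_k) / (image of ∂_{k+1}):

  H_0: rank C_0 − rank ∂_1 = 7 − 6 = 1, and the invariant factors of ∂_1 are all 1, so H_0 = Z.
  H_1: rank ker ∂_1 − rank ∂_2 = (18 − 6) − 12 = 0, and ∂_2 has invariant factor 2 > 1, so H_1 = Z/2Z.
  H_2: rank ker ∂_2 − rank ∂_3 = (12 − 12) − 0 = 0, and there is no ∂_3, so H_2 = 0.

As a check, the Euler characteristic is 7 − 18 + 12 = 1, which agrees with 1 − 0 + 0 = 1.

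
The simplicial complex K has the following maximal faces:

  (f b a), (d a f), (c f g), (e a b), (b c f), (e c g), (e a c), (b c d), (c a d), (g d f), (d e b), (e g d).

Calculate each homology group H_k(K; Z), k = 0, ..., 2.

Fix the vertex order a < b < c < d < e < f < g and write every simplex with vertices in increasing order. Then dim K = 2 and the simplices of K are:

  0-simplices (7): a, b, c, d, e, f, g
  1-simplices (18): ab, ac, ad, ae, af, bc, bd, be, bf, cd, ce, cf, cg, de, df, dg, eg, fg
  2-simplices (12): abe, abf, acd, ace, adf, bcd, bcf, bde, ceg, cfg, deg, dfg

so the chain groups are C_0 ≅ Z^7, C_1 ≅ Z^18, C_2 ≅ Z^12.

Boundary ∂_1: C_1 → C_0 maps an edge to its endpoints' difference, ∂[p,q] = q − p. For instance
  ∂ae = e − a.
This gives a 7×18 integer matrix of rank 6; reducing to Smith normal form yields diagonal entries (1,1,1,1,1,1).

The boundary map ∂_2: C_2 → C_1 acts by ∂[p,q,r] = [q,r] − [p,r] + [p,q]. For instance
  ∂ace = ce − ae + ac,
  ∂bcd = cd − bd + bc.
This gives a 18×12 integer matrix of rank 12; reducing to Smith normal form yields diagonal entries (1,1,1,1,1,1,1,1,1,1,1,2).

Reading off H_k = ker ∂_k / im ∂_{k+1}:

  H_0: rank C_0 − rank ∂_1 = 7 − 6 = 1, and the invariant factors of ∂_1 are all 1, so H_0 ≅ Z.
  H_1: rank ker ∂_1 − rank ∂_2 = (18 − 6) − 12 = 0, and ∂_2 has invariant factor 2 > 1, so H_1 ≅ Z/2.
  H_2: rank ker ∂_2 − rank ∂_3 = (12 − 12) − 0 = 0, and there is no ∂_3, so H_2 ≅ 0.

H_0 = Z,  H_1 = Z/2,  H_2 = 0.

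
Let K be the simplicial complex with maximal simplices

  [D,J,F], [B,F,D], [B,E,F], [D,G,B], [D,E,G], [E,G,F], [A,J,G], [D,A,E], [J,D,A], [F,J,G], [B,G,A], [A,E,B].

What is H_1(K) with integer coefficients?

K has 7 vertices, 18 edges, 12 triangles.
rank ∂_1 = 6, rank ∂_2 = 12 ⇒ b_1 = 18 − 6 − 12 = 0; ∂_2 has invariant factor(s) [2] giving torsion. So H_1 = Z/2.

H_1 ≅ Z/2.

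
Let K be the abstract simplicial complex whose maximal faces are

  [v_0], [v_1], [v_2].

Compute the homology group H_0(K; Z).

H_0 ≅ Z^3.

K has 3 vertices.
rank ∂_0 = 0, rank ∂_1 = 0 ⇒ b_0 = 3 − 0 − 0 = 3. So H_0 = Z^3.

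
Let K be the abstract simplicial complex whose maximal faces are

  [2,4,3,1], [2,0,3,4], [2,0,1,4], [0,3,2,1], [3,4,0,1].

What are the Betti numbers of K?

b_0 = 1, b_1 = 0, b_2 = 0, b_3 = 1.

K has 5 vertices, 10 edges, 10 triangles, 5 3-simplices.
rank ∂_0 = 0, rank ∂_1 = 4 ⇒ b_0 = 5 − 0 − 4 = 1; all invariant factors of ∂_1 are 1 so no torsion. So H_0 ≅ Z.
rank ∂_1 = 4, rank ∂_2 = 6 ⇒ b_1 = 10 − 4 − 6 = 0; all invariant factors of ∂_2 are 1 so no torsion. So H_1 ≅ 0.
rank ∂_2 = 6, rank ∂_3 = 4 ⇒ b_2 = 10 − 6 − 4 = 0; all invariant factors of ∂_3 are 1 so no torsion. So H_2 ≅ 0.
rank ∂_3 = 4, rank ∂_4 = 0 ⇒ b_3 = 5 − 4 − 0 = 1. So H_3 ≅ Z.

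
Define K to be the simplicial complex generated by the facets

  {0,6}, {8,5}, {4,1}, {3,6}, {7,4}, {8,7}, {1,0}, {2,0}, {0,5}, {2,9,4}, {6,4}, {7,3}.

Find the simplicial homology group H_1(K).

Fix the vertex order 0 < 1 < 2 < 3 < 4 < 5 < 6 < 7 < 8 < 9 and write every simplex with vertices in increasing order. Then dim K = 2 and the simplices of K are:

  0-simplices (10): [0], [1], [2], [3], [4], [5], [6], [7], [8], [9]
  1-simplices (14): [0,1], [0,2], [0,5], [0,6], [1,4], [2,4], [2,9], [3,6], [3,7], [4,6], [4,7], [4,9], [5,8], [7,8]
  2-simplices (1): [2,4,9]

so the chain groups are C_0 ≅ Z^10, C_1 ≅ Z^14, C_2 ≅ Z^1.

∂_1: C_1 → C_0 sends each edge [p,q] (with p < q) to q − p.
As a 10×14 matrix over Z this has rank 9, with invariant factors (1,1,1,1,1,1,1,1,1).

The boundary map ∂_2: C_2 → C_1 acts by ∂[p,q,r] = [q,r] − [p,r] + [p,q]. For instance
  ∂[2,4,9] = [4,9] − [2,9] + [2,4].
As a 14×1 matrix over Z this has rank 1, with invariant factors (1).

Now H_k = ker ∂_k / im ∂_{k+1}, so:

  H_1: rank ker ∂_1 − rank ∂_2 = (14 − 9) − 1 = 4, and the invariant factors of ∂_2 are all 1, so H_1 = Z^4.

H_1 = Z^4.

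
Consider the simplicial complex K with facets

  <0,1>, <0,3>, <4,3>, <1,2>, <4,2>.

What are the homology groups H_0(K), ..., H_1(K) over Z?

Order the vertices as 0 < 1 < 2 < 3 < 4. Listing each simplex with vertices in this order, K has dimension 1 with simplices:

  0-simplices (5): [0], [1], [2], [3], [4]
  1-simplices (5): [0,1], [0,3], [1,2], [2,4], [3,4]

giving chain groups C_0 ≅ Z^5, C_1 ≅ Z^5.

The boundary map ∂_1: C_1 → C_0 maps an edge to its endpoints' difference, ∂[p,q] = q − p. For instance
  ∂[0,3] = [3] − [0].
The resulting 5×5 matrix has rank 4, and its Smith normal form has invariant factors (1,1,1,1).

Computing H_k = (kernel of ∂_k) / (image of ∂_{k+1}):

  H_0: rank C_0 − rank ∂_1 = 5 − 4 = 1, and the invariant factors of ∂_1 are all 1, so H_0 = Z.
  H_1: rank ker ∂_1 − rank ∂_2 = (5 − 4) − 0 = 1, and there is no ∂_2, so H_1 = Z.

As a check, the Euler characteristic is 5 − 5 = 0, which agrees with 1 − 1 = 0.
(K is a triangulation of the circle S^1.)

H_0 ≅ Z,  H_1 ≅ Z.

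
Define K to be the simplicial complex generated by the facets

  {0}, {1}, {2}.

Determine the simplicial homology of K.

K has 3 vertices.
rank ∂_0 = 0, rank ∂_1 = 0 ⇒ b_0 = 3 − 0 − 0 = 3. So H_0 = Z^3.

H_0 = Z^3.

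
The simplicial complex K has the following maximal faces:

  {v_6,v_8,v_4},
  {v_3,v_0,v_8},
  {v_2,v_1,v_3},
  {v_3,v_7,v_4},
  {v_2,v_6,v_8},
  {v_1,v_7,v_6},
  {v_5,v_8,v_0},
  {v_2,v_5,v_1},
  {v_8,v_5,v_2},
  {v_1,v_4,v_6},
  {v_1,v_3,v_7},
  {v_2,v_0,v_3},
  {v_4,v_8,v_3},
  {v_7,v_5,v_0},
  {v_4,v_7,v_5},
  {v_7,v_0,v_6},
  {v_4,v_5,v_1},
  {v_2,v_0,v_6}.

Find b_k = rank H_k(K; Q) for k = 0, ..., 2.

b_0 = 1, b_1 = 1, b_2 = 0.

Take the total order v_0 < v_1 < v_2 < v_3 < v_4 < v_5 < v_6 < v_7 < v_8 on the vertex set. Then K (dimension 2) consists of the simplices:

  0-simplices (9): [v_0], [v_1], [v_2], [v_3], [v_4], [v_5], [v_6], [v_7], [v_8]
  1-simplices (27): (27 of them)
  2-simplices (18): (18 of them)

so the chain groups are C_0 ≅ Z^9, C_1 ≅ Z^27, C_2 ≅ Z^18.

Boundary ∂_1: C_1 → C_0 maps an edge to its endpoints' difference, ∂[p,q] = q − p. For instance
  ∂[v_5,v_7] = [v_7] − [v_5].
The 9×27 boundary matrix has rank 8 and Smith normal form diag(1,1,1,1,1,1,1,1).

Boundary ∂_2: C_2 → C_1 sends each 2-simplex [p,q,r] to [q,r] − [p,r] + [p,q]. For instance
  ∂[v_1,v_3,v_7] = [v_3,v_7] − [v_1,v_7] + [v_1,v_3],
  ∂[v_0,v_2,v_3] = [v_2,v_3] − [v_0,v_3] + [v_0,v_2].
The resulting 27×18 matrix has rank 18, and its Smith normal form has invariant factors (1,1,1,1,1,1,1,1,1,1,1,1,1,1,1,1,1,2).

Computing H_k = (kernel of ∂_k) / (image of ∂_{k+1}):

  H_0: rank C_0 − rank ∂_1 = 9 − 8 = 1, and the invariant factors of ∂_1 are all 1, so H_0 ≅ Z.
  H_1: rank ker ∂_1 − rank ∂_2 = (27 − 8) − 18 = 1, and ∂_2 has invariant factor 2 > 1, so H_1 ≅ Z × Z/2.
  H_2: rank ker ∂_2 − rank ∂_3 = (18 − 18) − 0 = 0, and there is no ∂_3, so H_2 ≅ 0.

As a check, the Euler characteristic is 9 − 27 + 18 = 0, which agrees with 1 − 1 + 0 = 0.
(K is a triangulation of the Klein bottle.)

Hence the Betti numbers are b_0 = 1, b_1 = 1, b_2 = 0.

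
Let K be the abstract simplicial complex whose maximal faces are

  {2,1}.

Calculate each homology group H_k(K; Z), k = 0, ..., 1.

H_0 = Z,  H_1 = 0.

Fix the vertex order 1 < 2 and write every simplex with vertices in increasing order. Then dim K = 1 and the simplices of K are:

  0-simplices (2): [1], [2]
  1-simplices (1): [1,2]

Hence C_0 ≅ Z^2, C_1 ≅ Z^1.

Boundary ∂_1: C_1 → C_0 sends each edge [p,q] (with p < q) to q − p.
As a 2×1 matrix over Z this has rank 1, with invariant factors (1).

Reading off H_k = ker ∂_k / im ∂_{k+1}:

  H_0: rank C_0 − rank ∂_1 = 2 − 1 = 1, and the invariant factors of ∂_1 are all 1, so H_0 ≅ Z.
  H_1: rank ker ∂_1 − rank ∂_2 = (1 − 1) − 0 = 0, and there is no ∂_2, so H_1 ≅ 0.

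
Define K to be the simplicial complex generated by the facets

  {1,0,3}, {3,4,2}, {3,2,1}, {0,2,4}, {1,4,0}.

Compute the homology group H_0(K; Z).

Take the total order 0 < 1 < 2 < 3 < 4 on the vertex set. Then K (dimension 2) consists of the simplices:

  0-simplices (5): [0], [1], [2], [3], [4]
  1-simplices (10): [0,1], [0,2], [0,3], [0,4], [1,2], [1,3], [1,4], [2,3], [2,4], [3,4]
  2-simplices (5): [0,1,3], [0,1,4], [0,2,4], [1,2,3], [2,3,4]

Hence C_0 ≅ Z^5, C_1 ≅ Z^10, C_2 ≅ Z^5.

Boundary ∂_1: C_1 → C_0 is given by ∂[p,q] = [q] − [p]. For instance
  ∂[3,4] = [4] − [3].
The 5×10 boundary matrix has rank 4 and Smith normal form diag(1,1,1,1).

∂_2: C_2 → C_1 acts by ∂[p,q,r] = [q,r] − [p,r] + [p,q]. For instance
  ∂[0,2,4] = [2,4] − [0,4] + [0,2],
  ∂[2,3,4] = [3,4] − [2,4] + [2,3].
This gives a 10×5 integer matrix of rank 5; reducing to Smith normal form yields diagonal entries (1,1,1,1,1).

From H_k ≅ ker(∂_k) / im(∂_{k+1}) we obtain:

  H_0: rank C_0 − rank ∂_1 = 5 − 4 = 1, and the invariant factors of ∂_1 are all 1, so H_0 = Z.

(K is a triangulation of the Möbius band.)

H_0 ≅ Z.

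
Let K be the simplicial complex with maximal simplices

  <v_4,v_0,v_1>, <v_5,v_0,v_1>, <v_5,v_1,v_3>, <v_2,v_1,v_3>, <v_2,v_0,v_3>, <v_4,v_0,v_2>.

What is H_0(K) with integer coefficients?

We work with the vertex ordering v_0 < v_1 < v_2 < v_3 < v_4 < v_5. The simplices of K, each written with vertices in increasing order, are:

  0-simplices (6): [v_0], [v_1], [v_2], [v_3], [v_4], [v_5]
  1-simplices (12): [v_0,v_1], [v_0,v_2], [v_0,v_3], [v_0,v_4], [v_0,v_5], [v_1,v_2], [v_1,v_3], [v_1,v_4], [v_1,v_5], [v_2,v_3], [v_2,v_4], [v_3,v_5]
  2-simplices (6): [v_0,v_1,v_4], [v_0,v_1,v_5], [v_0,v_2,v_3], [v_0,v_2,v_4], [v_1,v_2,v_3], [v_1,v_3,v_5]

giving chain groups C_0 ≅ Z^6, C_1 ≅ Z^12, C_2 ≅ Z^6.

∂_1: C_1 → C_0 maps an edge to its endpoints' difference, ∂[p,q] = q − p. For instance
  ∂[v_2,v_4] = [v_4] − [v_2].
As a 6×12 matrix over Z this has rank 5, with invariant factors (1,1,1,1,1).

The boundary map ∂_2: C_2 → C_1 maps a triangle to the signed sum of its edges. For instance
  ∂[v_0,v_2,v_4] = [v_2,v_4] − [v_0,v_4] + [v_0,v_2],
  ∂[v_0,v_2,v_3] = [v_2,v_3] − [v_0,v_3] + [v_0,v_2].
This gives a 12×6 integer matrix of rank 6; reducing to Smith normal form yields diagonal entries (1,1,1,1,1,1).

Now H_k = ker ∂_k / im ∂_{k+1}, so:

  H_0: rank C_0 − rank ∂_1 = 6 − 5 = 1, and the invariant factors of ∂_1 are all 1, so H_0 = Z.

H_0 ≅ Z.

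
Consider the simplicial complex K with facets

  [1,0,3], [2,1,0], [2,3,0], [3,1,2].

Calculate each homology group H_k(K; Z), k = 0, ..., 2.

We work with the vertex ordering 0 < 1 < 2 < 3. The simplices of K, each written with vertices in increasing order, are:

  0-simplices (4): [0], [1], [2], [3]
  1-simplices (6): [0,1], [0,2], [0,3], [1,2], [1,3], [2,3]
  2-simplices (4): [0,1,2], [0,1,3], [0,2,3], [1,2,3]

giving chain groups C_0 ≅ Z^4, C_1 ≅ Z^6, C_2 ≅ Z^4.

∂_1: C_1 → C_0 maps an edge to its endpoints' difference, ∂[p,q] = q − p.
As a 4×6 matrix over Z this has rank 3, with invariant factors (1,1,1).

∂_2: C_2 → C_1 acts by ∂[p,q,r] = [q,r] − [p,r] + [p,q]. For instance
  ∂[1,2,3] = [2,3] − [1,3] + [1,2],
  ∂[0,2,3] = [2,3] − [0,3] + [0,2].
The 6×4 boundary matrix has rank 3 and Smith normal form diag(1,1,1).

Reading off H_k = ker ∂_k / im ∂_{k+1}:

  H_0: rank C_0 − rank ∂_1 = 4 − 3 = 1, and the invariant factors of ∂_1 are all 1, so H_0 = Z.
  H_1: rank ker ∂_1 − rank ∂_2 = (6 − 3) − 3 = 0, and the invariant factors of ∂_2 are all 1, so H_1 = 0.
  H_2: rank ker ∂_2 − rank ∂_3 = (4 − 3) − 0 = 1, and there is no ∂_3, so H_2 = Z.

H_0 = Z,  H_1 = 0,  H_2 = Z.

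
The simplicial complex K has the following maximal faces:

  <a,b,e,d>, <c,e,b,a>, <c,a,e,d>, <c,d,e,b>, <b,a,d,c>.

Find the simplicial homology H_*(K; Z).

Take the total order a < b < c < d < e on the vertex set. Then K (dimension 3) consists of the simplices:

  0-simplices (5): a, b, c, d, e
  1-simplices (10): ab, ac, ad, ae, bc, bd, be, cd, ce, de
  2-simplices (10): abc, abd, abe, acd, ace, ade, bcd, bce, bde, cde
  3-simplices (5): abcd, abce, abde, acde, bcde

giving chain groups C_0 ≅ Z^5, C_1 ≅ Z^10, C_2 ≅ Z^10, C_3 ≅ Z^5.

∂_1: C_1 → C_0 is given by ∂[p,q] = [q] − [p]. For instance
  ∂ab = b − a.
This gives a 5×10 integer matrix of rank 4; reducing to Smith normal form yields diagonal entries (1,1,1,1).

∂_2: C_2 → C_1 sends each 2-simplex [p,q,r] to [q,r] − [p,r] + [p,q]. For instance
  ∂ace = ce − ae + ac,
  ∂ade = de − ae + ad.
As a 10×10 matrix over Z this has rank 6, with invariant factors (1,1,1,1,1,1).

Boundary ∂_3: C_3 → C_2 sends each 3-simplex σ to the alternating sum Σ_i (−1)^i (σ with its i-th vertex removed). For instance
  ∂bcde = cde − bde + bce − bcd,
  ∂abde = bde − ade + abe − abd.
As a 10×5 matrix over Z this has rank 4, with invariant factors (1,1,1,1).

From H_k ≅ ker(∂_k) / im(∂_{k+1}) we obtain:

  H_0: rank C_0 − rank ∂_1 = 5 − 4 = 1, and the invariant factors of ∂_1 are all 1, so H_0 = Z.
  H_1: rank ker ∂_1 − rank ∂_2 = (10 − 4) − 6 = 0, and the invariant factors of ∂_2 are all 1, so H_1 = 0.
  H_2: rank ker ∂_2 − rank ∂_3 = (10 − 6) − 4 = 0, and the invariant factors of ∂_3 are all 1, so H_2 = 0.
  H_3: rank ker ∂_3 − rank ∂_4 = (5 − 4) − 0 = 1, and there is no ∂_4, so H_3 = Z.

As a check, the Euler characteristic is 5 − 10 + 10 − 5 = 0, which agrees with 1 − 0 + 0 − 1 = 0.

H_0 ≅ Z,  H_1 = 0,  H_2 = 0,  H_3 ≅ Z.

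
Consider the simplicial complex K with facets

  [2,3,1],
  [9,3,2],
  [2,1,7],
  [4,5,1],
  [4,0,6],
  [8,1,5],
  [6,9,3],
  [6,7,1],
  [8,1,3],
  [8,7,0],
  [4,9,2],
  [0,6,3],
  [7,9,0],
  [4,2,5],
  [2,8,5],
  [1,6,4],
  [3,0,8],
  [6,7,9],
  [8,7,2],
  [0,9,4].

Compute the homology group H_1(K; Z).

H_1 ≅ Z ⊕ Z/2.

K has 10 vertices, 30 edges, 20 triangles.
rank ∂_1 = 9, rank ∂_2 = 20 ⇒ b_1 = 30 − 9 − 20 = 1; ∂_2 has invariant factor(s) [2] giving torsion. So H_1 = Z ⊕ Z/2.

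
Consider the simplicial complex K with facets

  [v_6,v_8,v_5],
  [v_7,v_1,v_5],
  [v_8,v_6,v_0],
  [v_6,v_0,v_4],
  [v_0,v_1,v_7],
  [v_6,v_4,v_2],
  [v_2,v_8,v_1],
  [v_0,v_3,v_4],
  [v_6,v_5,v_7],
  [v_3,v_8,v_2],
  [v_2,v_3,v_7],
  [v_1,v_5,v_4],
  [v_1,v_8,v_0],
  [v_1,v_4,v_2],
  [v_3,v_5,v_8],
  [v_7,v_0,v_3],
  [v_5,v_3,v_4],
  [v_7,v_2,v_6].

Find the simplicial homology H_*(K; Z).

H_0 ≅ Z,  H_1 ≅ Z^2,  H_2 ≅ Z.

We work with the vertex ordering v_0 < v_1 < v_2 < v_3 < v_4 < v_5 < v_6 < v_7 < v_8. The simplices of K, each written with vertices in increasing order, are:

  0-simplices (9): [v_0], [v_1], [v_2], [v_3], [v_4], [v_5], [v_6], [v_7], [v_8]
  1-simplices (27): (27 of them)
  2-simplices (18): (18 of them)

giving chain groups C_0 ≅ Z^9, C_1 ≅ Z^27, C_2 ≅ Z^18.

∂_1: C_1 → C_0 sends each edge [p,q] (with p < q) to q − p.
The resulting 9×27 matrix has rank 8, and its Smith normal form has invariant factors (1,1,1,1,1,1,1,1).

Boundary ∂_2: C_2 → C_1 sends each 2-simplex [p,q,r] to [q,r] − [p,r] + [p,q]. For instance
  ∂[v_2,v_6,v_7] = [v_6,v_7] − [v_2,v_7] + [v_2,v_6],
  ∂[v_1,v_5,v_7] = [v_5,v_7] − [v_1,v_7] + [v_1,v_5].
As a 27×18 matrix over Z this has rank 17, with invariant factors (1,1,1,1,1,1,1,1,1,1,1,1,1,1,1,1,1).

Now H_k = ker ∂_k / im ∂_{k+1}, so:

  H_0: rank C_0 − rank ∂_1 = 9 − 8 = 1, and the invariant factors of ∂_1 are all 1, so H_0 = Z.
  H_1: rank ker ∂_1 − rank ∂_2 = (27 − 8) − 17 = 2, and the invariant factors of ∂_2 are all 1, so H_1 = Z^2.
  H_2: rank ker ∂_2 − rank ∂_3 = (18 − 17) − 0 = 1, and there is no ∂_3, so H_2 = Z.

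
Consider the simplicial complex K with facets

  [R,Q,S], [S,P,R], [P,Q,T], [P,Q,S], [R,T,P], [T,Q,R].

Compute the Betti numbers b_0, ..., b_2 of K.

b_0 = 1, b_1 = 0, b_2 = 1.

We work with the vertex ordering P < Q < R < S < T. The simplices of K, each written with vertices in increasing order, are:

  0-simplices (5): P, Q, R, S, T
  1-simplices (9): PQ, PR, PS, PT, QR, QS, QT, RS, RT
  2-simplices (6): PQS, PQT, PRS, PRT, QRS, QRT

giving chain groups C_0 ≅ Z^5, C_1 ≅ Z^9, C_2 ≅ Z^6.

∂_1: C_1 → C_0 maps an edge to its endpoints' difference, ∂[p,q] = q − p. For instance
  ∂QT = T − Q.
As a 5×9 matrix over Z this has rank 4, with invariant factors (1,1,1,1).

∂_2: C_2 → C_1 maps a triangle to the signed sum of its edges. For instance
  ∂QRS = RS − QS + QR,
  ∂PRS = RS − PS + PR.
The 9×6 boundary matrix has rank 5 and Smith normal form diag(1,1,1,1,1).

Now H_k = ker ∂_k / im ∂_{k+1}, so:

  H_0: rank C_0 − rank ∂_1 = 5 − 4 = 1, and the invariant factors of ∂_1 are all 1, so H_0 ≅ Z.
  H_1: rank ker ∂_1 − rank ∂_2 = (9 − 4) − 5 = 0, and the invariant factors of ∂_2 are all 1, so H_1 ≅ 0.
  H_2: rank ker ∂_2 − rank ∂_3 = (6 − 5) − 0 = 1, and there is no ∂_3, so H_2 ≅ Z.

As a check, the Euler characteristic is 5 − 9 + 6 = 2, which agrees with 1 − 0 + 1 = 2.

Hence the Betti numbers are b_0 = 1, b_1 = 0, b_2 = 1.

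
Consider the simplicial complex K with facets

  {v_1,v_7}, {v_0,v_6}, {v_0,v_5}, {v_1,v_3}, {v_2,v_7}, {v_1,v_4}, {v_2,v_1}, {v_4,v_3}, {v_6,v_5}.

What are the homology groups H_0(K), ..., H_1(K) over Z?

Order the vertices as v_0 < v_1 < v_2 < v_3 < v_4 < v_5 < v_6 < v_7. Listing each simplex with vertices in this order, K has dimension 1 with simplices:

  0-simplices (8): [v_0], [v_1], [v_2], [v_3], [v_4], [v_5], [v_6], [v_7]
  1-simplices (9): [v_0,v_5], [v_0,v_6], [v_1,v_2], [v_1,v_3], [v_1,v_4], [v_1,v_7], [v_2,v_7], [v_3,v_4], [v_5,v_6]

so the chain groups are C_0 ≅ Z^8, C_1 ≅ Z^9.

∂_1: C_1 → C_0 sends each edge [p,q] (with p < q) to q − p.
As a 8×9 matrix over Z this has rank 6, with invariant factors (1,1,1,1,1,1).

From H_k ≅ ker(∂_k) / im(∂_{k+1}) we obtain:

  H_0: rank C_0 − rank ∂_1 = 8 − 6 = 2, and the invariant factors of ∂_1 are all 1, so H_0 ≅ Z^2.
  H_1: rank ker ∂_1 − rank ∂_2 = (9 − 6) − 0 = 3, and there is no ∂_2, so H_1 ≅ Z^3.

As a check, the Euler characteristic is 8 − 9 = -1, which agrees with 2 − 3 = -1.
(K is a triangulation of the disjoint union of a wedge of 2 circles and the circle S^1.)

H_0 = Z^2,  H_1 = Z^3.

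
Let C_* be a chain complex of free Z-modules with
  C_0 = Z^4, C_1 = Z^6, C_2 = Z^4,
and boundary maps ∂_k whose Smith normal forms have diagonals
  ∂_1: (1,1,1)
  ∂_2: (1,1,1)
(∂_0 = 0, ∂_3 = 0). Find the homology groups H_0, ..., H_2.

H_0 ≅ Z,  H_1 = 0,  H_2 ≅ Z.

H_0: b_0 = 4 − 0 − 3 = 1; torsion from ∂_1 factors > 1: none. So H_0 ≅ Z.
H_1: b_1 = 6 − 3 − 3 = 0; torsion from ∂_2 factors > 1: none. So H_1 ≅ 0.
H_2: b_2 = 4 − 3 − 0 = 1; torsion from ∂_3 factors > 1: none. So H_2 ≅ Z.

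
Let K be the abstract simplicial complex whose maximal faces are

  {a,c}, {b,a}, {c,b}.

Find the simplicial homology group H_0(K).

We work with the vertex ordering a < b < c. The simplices of K, each written with vertices in increasing order, are:

  0-simplices (3): a, b, c
  1-simplices (3): ab, ac, bc

so the chain groups are C_0 ≅ Z^3, C_1 ≅ Z^3.

The boundary map ∂_1: C_1 → C_0 sends each edge [p,q] (with p < q) to q − p.
The 3×3 boundary matrix has rank 2 and Smith normal form diag(1,1).

Now H_k = ker ∂_k / im ∂_{k+1}, so:

  H_0: rank C_0 − rank ∂_1 = 3 − 2 = 1, and the invariant factors of ∂_1 are all 1, so H_0 = Z.

H_0 = Z.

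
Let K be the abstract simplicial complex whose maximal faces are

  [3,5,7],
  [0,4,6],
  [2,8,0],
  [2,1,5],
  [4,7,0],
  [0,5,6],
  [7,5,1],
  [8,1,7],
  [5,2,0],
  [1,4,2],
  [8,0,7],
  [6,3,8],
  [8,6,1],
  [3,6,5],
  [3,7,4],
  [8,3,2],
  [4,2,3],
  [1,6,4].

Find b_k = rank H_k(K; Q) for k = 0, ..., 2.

We work with the vertex ordering 0 < 1 < 2 < 3 < 4 < 5 < 6 < 7 < 8. The simplices of K, each written with vertices in increasing order, are:

  0-simplices (9): [0], [1], [2], [3], [4], [5], [6], [7], [8]
  1-simplices (27): (27 of them)
  2-simplices (18): [0,2,5], [0,2,8], [0,4,6], [0,4,7], [0,5,6], [0,7,8], [1,2,4], [1,2,5], [1,4,6], [1,5,7], [1,6,8], [1,7,8], [2,3,4], [2,3,8], [3,4,7], [3,5,6], [3,5,7], [3,6,8]

giving chain groups C_0 ≅ Z^9, C_1 ≅ Z^27, C_2 ≅ Z^18.

∂_1: C_1 → C_0 sends each edge [p,q] (with p < q) to q − p.
This gives a 9×27 integer matrix of rank 8; reducing to Smith normal form yields diagonal entries (1,1,1,1,1,1,1,1).

The boundary map ∂_2: C_2 → C_1 acts by ∂[p,q,r] = [q,r] − [p,r] + [p,q]. For instance
  ∂[1,7,8] = [7,8] − [1,8] + [1,7],
  ∂[3,5,6] = [5,6] − [3,6] + [3,5].
The 27×18 boundary matrix has rank 17 and Smith normal form diag(1,1,1,1,1,1,1,1,1,1,1,1,1,1,1,1,1).

From H_k ≅ ker(∂_k) / im(∂_{k+1}) we obtain:

  H_0: rank C_0 − rank ∂_1 = 9 − 8 = 1, and the invariant factors of ∂_1 are all 1, so H_0 = Z.
  H_1: rank ker ∂_1 − rank ∂_2 = (27 − 8) − 17 = 2, and the invariant factors of ∂_2 are all 1, so H_1 = Z^2.
  H_2: rank ker ∂_2 − rank ∂_3 = (18 − 17) − 0 = 1, and there is no ∂_3, so H_2 = Z.

As a check, the Euler characteristic is 9 − 27 + 18 = 0, which agrees with 1 − 2 + 1 = 0.

Hence the Betti numbers are b_0 = 1, b_1 = 2, b_2 = 1.

b_0 = 1, b_1 = 2, b_2 = 1.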